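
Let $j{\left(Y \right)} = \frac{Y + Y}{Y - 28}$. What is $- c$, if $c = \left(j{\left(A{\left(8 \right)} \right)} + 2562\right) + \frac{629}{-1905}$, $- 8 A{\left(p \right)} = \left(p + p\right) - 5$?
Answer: $- \frac{229367489}{89535} \approx -2561.8$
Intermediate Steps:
$A{\left(p \right)} = \frac{5}{8} - \frac{p}{4}$ ($A{\left(p \right)} = - \frac{\left(p + p\right) - 5}{8} = - \frac{2 p - 5}{8} = - \frac{-5 + 2 p}{8} = \frac{5}{8} - \frac{p}{4}$)
$j{\left(Y \right)} = \frac{2 Y}{-28 + Y}$
$c = \frac{229367489}{89535}$ ($c = \left(\frac{2 \left(\frac{5}{8} - 2\right)}{-28 + \left(\frac{5}{8} - 2\right)} + 2562\right) + \frac{629}{-1905} = \left(\frac{2 \left(\frac{5}{8} - 2\right)}{-28 + \left(\frac{5}{8} - 2\right)} + 2562\right) + 629 \left(- \frac{1}{1905}\right) = \left(2 \left(- \frac{11}{8}\right) \frac{1}{-28 - \frac{11}{8}} + 2562\right) - \frac{629}{1905} = \left(2 \left(- \frac{11}{8}\right) \frac{1}{- \frac{235}{8}} + 2562\right) - \frac{629}{1905} = \left(2 \left(- \frac{11}{8}\right) \left(- \frac{8}{235}\right) + 2562\right) - \frac{629}{1905} = \left(\frac{22}{235} + 2562\right) - \frac{629}{1905} = \frac{602092}{235} - \frac{629}{1905} = \frac{229367489}{89535} \approx 2561.8$)
$- c = \left(-1\right) \frac{229367489}{89535} = - \frac{229367489}{89535}$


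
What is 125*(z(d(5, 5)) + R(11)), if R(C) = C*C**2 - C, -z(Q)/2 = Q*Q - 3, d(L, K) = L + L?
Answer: 140750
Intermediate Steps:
d(L, K) = 2*L
z(Q) = 6 - 2*Q**2 (z(Q) = -2*(Q*Q - 3) = -2*(Q**2 - 3) = -2*(-3 + Q**2) = 6 - 2*Q**2)
R(C) = C**3 - C
125*(z(d(5, 5)) + R(11)) = 125*((6 - 2*(2*5)**2) + (11**3 - 1*11)) = 125*((6 - 2*10**2) + (1331 - 11)) = 125*((6 - 2*100) + 1320) = 125*((6 - 200) + 1320) = 125*(-194 + 1320) = 125*1126 = 140750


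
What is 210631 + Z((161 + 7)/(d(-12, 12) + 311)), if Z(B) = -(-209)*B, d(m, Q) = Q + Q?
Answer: 70596497/335 ≈ 2.1074e+5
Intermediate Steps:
d(m, Q) = 2*Q
Z(B) = 209*B
210631 + Z((161 + 7)/(d(-12, 12) + 311)) = 210631 + 209*((161 + 7)/(2*12 + 311)) = 210631 + 209*(168/(24 + 311)) = 210631 + 209*(168/335) = 210631 + 35112/335 = 70596497/335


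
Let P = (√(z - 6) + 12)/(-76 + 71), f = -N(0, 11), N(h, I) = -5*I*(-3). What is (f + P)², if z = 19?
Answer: (837 + √13)²/25 ≈ 28265.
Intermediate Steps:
N(h, I) = 15*I
f = -165 (f = -15*11 = -1*165 = -165)
P = -12/5 - √13/5 (P = (√(19 - 6) + 12)/(-76 + 71) = (√13 + 12)/(-5) = (12 + √13)*(-⅕) = -12/5 - √13/5 ≈ -3.1211)
(f + P)² = (-165 + (-12/5 - √13/5))² = (-837/5 - √13/5)²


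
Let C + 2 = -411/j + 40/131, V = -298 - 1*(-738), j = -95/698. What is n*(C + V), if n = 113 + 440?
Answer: 23798757584/12445 ≈ 1.9123e+6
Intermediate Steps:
n = 553
j = -95/698 (j = -95*1/698 = -95/698 ≈ -0.13610)
V = 440 (V = -298 + 738 = 440)
C = 37559928/12445 (C = -2 + (-411/(-95/698) + 40/131) = -2 + (-411*(-698/95) + 40*(1/131)) = -2 + (286878/95 + 40/131) = -2 + 37584818/12445 = 37559928/12445 ≈ 3018.1)
n*(C + V) = 553*(37559928/12445 + 440) = 553*(43035728/12445) = 23798757584/12445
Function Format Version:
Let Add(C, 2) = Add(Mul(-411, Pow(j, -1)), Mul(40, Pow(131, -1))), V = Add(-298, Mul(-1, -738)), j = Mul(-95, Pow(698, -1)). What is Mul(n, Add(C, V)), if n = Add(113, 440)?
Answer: Rational(23798757584, 12445) ≈ 1.9123e+6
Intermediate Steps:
n = 553
j = Rational(-95, 698) (j = Mul(-95, Rational(1, 698)) = Rational(-95, 698) ≈ -0.13610)
V = 440 (V = Add(-298, 738) = 440)
C = Rational(37559928, 12445) (C = Add(-2, Add(Mul(-411, Pow(Rational(-95, 698), -1)), Mul(40, Pow(131, -1)))) = Add(-2, Add(Mul(-411, Rational(-698, 95)), Mul(40, Rational(1, 131)))) = Add(-2, Add(Rational(286878, 95), Rational(40, 131))) = Add(-2, Rational(37584818, 12445)) = Rational(37559928, 12445) ≈ 3018.1)
Mul(n, Add(C, V)) = Mul(553, Add(Rational(37559928, 12445), 440)) = Mul(553, Rational(43035728, 12445)) = Rational(23798757584, 12445)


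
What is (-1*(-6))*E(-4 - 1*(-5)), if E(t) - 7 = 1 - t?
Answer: 42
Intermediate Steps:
E(t) = 8 - t (E(t) = 7 + (1 - t) = 8 - t)
(-1*(-6))*E(-4 - 1*(-5)) = (-1*(-6))*(8 - (-4 - 1*(-5))) = 6*(8 - (-4 + 5)) = 6*(8 - 1*1) = 6*(8 - 1) = 6*7 = 42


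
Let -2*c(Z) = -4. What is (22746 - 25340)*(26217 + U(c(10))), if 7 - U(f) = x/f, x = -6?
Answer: -68032838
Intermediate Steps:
c(Z) = 2 (c(Z) = -1/2*(-4) = 2)
U(f) = 7 + 6/f (U(f) = 7 - (-6)/f = 7 + 6/f)
(22746 - 25340)*(26217 + U(c(10))) = (22746 - 25340)*(26217 + (7 + 6/2)) = -2594*(26217 + (7 + 6*(1/2))) = -2594*(26217 + (7 + 3)) = -2594*(26217 + 10) = -2594*26227 = -68032838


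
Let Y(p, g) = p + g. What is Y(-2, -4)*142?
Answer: -852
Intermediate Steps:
Y(p, g) = g + p
Y(-2, -4)*142 = (-4 - 2)*142 = -6*142 = -852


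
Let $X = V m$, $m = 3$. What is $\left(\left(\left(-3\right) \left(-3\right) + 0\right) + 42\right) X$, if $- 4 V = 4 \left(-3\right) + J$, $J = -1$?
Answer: $\frac{1989}{4} \approx 497.25$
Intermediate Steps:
$V = \frac{13}{4}$ ($V = - \frac{4 \left(-3\right) - 1}{4} = - \frac{-12 - 1}{4} = \left(- \frac{1}{4}\right) \left(-13\right) = \frac{13}{4} \approx 3.25$)
$X = \frac{39}{4}$ ($X = \frac{13}{4} \cdot 3 = \frac{39}{4} \approx 9.75$)
$\left(\left(\left(-3\right) \left(-3\right) + 0\right) + 42\right) X = \left(\left(\left(-3\right) \left(-3\right) + 0\right) + 42\right) \frac{39}{4} = \left(\left(9 + 0\right) + 42\right) \frac{39}{4} = \left(9 + 42\right) \frac{39}{4} = 51 \cdot \frac{39}{4} = \frac{1989}{4}$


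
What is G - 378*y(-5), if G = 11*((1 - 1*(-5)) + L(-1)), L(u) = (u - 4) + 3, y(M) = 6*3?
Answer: -6760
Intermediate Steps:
y(M) = 18
L(u) = -1 + u (L(u) = (-4 + u) + 3 = -1 + u)
G = 44 (G = 11*((1 - 1*(-5)) + (-1 - 1)) = 11*((1 + 5) - 2) = 11*(6 - 2) = 11*4 = 44)
G - 378*y(-5) = 44 - 378*18 = 44 - 6804 = -6760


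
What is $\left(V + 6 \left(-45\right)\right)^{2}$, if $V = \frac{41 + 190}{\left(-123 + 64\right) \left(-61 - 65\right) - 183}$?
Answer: $\frac{425773215169}{5841889} \approx 72883.0$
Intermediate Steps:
$V = \frac{77}{2417}$ ($V = \frac{231}{\left(-59\right) \left(-126\right) - 183} = \frac{231}{7434 - 183} = \frac{231}{7251} = 231 \cdot \frac{1}{7251} = \frac{77}{2417} \approx 0.031858$)
$\left(V + 6 \left(-45\right)\right)^{2} = \left(\frac{77}{2417} + 6 \left(-45\right)\right)^{2} = \left(\frac{77}{2417} - 270\right)^{2} = \left(- \frac{652513}{2417}\right)^{2} = \frac{425773215169}{5841889}$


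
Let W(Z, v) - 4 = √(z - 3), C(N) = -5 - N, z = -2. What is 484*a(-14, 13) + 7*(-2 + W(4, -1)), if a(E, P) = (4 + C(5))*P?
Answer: -37738 + 7*I*√5 ≈ -37738.0 + 15.652*I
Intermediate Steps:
W(Z, v) = 4 + I*√5 (W(Z, v) = 4 + √(-2 - 3) = 4 + √(-5) = 4 + I*√5)
a(E, P) = -6*P (a(E, P) = (4 + (-5 - 1*5))*P = (4 + (-5 - 5))*P = (4 - 10)*P = -6*P)
484*a(-14, 13) + 7*(-2 + W(4, -1)) = 484*(-6*13) + 7*(-2 + (4 + I*√5)) = 484*(-78) + 7*(2 + I*√5) = -37752 + (14 + 7*I*√5) = -37738 + 7*I*√5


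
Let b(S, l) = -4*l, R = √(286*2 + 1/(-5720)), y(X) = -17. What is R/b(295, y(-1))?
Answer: √4678729770/194480 ≈ 0.35171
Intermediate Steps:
R = √4678729770/2860 (R = √(572 - 1/5720) = √(3271839/5720) = √4678729770/2860 ≈ 23.917)
R/b(295, y(-1)) = (√4678729770/2860)/((-4*(-17))) = (√4678729770/2860)/68 = (√4678729770/2860)*(1/68) = √4678729770/194480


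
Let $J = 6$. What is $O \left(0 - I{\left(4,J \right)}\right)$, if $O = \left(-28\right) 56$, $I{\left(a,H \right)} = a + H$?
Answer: $15680$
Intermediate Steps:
$I{\left(a,H \right)} = H + a$
$O = -1568$
$O \left(0 - I{\left(4,J \right)}\right) = - 1568 \left(0 - \left(6 + 4\right)\right) = - 1568 \left(0 - 10\right) = \left(-1568\right) \left(-10\right) = 15680$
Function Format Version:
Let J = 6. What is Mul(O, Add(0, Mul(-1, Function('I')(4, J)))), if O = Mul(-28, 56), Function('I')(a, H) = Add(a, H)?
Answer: 15680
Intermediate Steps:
Function('I')(a, H) = Add(H, a)
O = -1568
Mul(O, Add(0, Mul(-1, Function('I')(4, J)))) = Mul(-1568, Add(0, Mul(-1, Add(6, 4)))) = Mul(-1568, Add(0, Mul(-1, 10))) = Mul(-1568, Add(0, -10)) = Mul(-1568, -10) = 15680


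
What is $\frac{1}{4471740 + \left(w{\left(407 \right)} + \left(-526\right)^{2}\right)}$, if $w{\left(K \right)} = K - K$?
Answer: $\frac{1}{4748416} \approx 2.106 \cdot 10^{-7}$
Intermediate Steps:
$w{\left(K \right)} = 0$
$\frac{1}{4471740 + \left(w{\left(407 \right)} + \left(-526\right)^{2}\right)} = \frac{1}{4471740 + \left(0 + \left(-526\right)^{2}\right)} = \frac{1}{4471740 + \left(0 + 276676\right)} = \frac{1}{4471740 + 276676} = \frac{1}{4748416}$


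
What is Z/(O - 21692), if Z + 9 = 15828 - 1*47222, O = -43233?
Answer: 31403/64925 ≈ 0.48368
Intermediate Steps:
Z = -31403 (Z = -9 + (15828 - 1*47222) = -9 + (15828 - 47222) = -9 - 31394 = -31403)
Z/(O - 21692) = -31403/(-43233 - 21692) = -31403/(-64925) = -31403*(-1/64925) = 31403/64925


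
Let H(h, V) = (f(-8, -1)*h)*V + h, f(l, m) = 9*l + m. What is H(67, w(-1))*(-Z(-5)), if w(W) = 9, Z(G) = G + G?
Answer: -439520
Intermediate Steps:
Z(G) = 2*G
f(l, m) = m + 9*l
H(h, V) = h - 73*V*h (H(h, V) = ((-1 + 9*(-8))*h)*V + h = ((-1 - 72)*h)*V + h = (-73*h)*V + h = -73*V*h + h = h - 73*V*h)
H(67, w(-1))*(-Z(-5)) = (67*(1 - 73*9))*(-2*(-5)) = (67*(1 - 657))*(-1*(-10)) = (67*(-656))*10 = -43952*10 = -439520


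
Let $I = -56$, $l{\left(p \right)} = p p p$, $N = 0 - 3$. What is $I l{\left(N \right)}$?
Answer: $1512$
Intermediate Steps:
$N = -3$ ($N = 0 - 3 = -3$)
$l{\left(p \right)} = p^{3}$ ($l{\left(p \right)} = p^{2} p = p^{3}$)
$I l{\left(N \right)} = - 56 \left(-3\right)^{3} = \left(-56\right) \left(-27\right) = 1512$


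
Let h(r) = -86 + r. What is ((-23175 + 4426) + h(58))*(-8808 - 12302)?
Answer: 396382470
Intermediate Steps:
((-23175 + 4426) + h(58))*(-8808 - 12302) = ((-23175 + 4426) + (-86 + 58))*(-8808 - 12302) = (-18749 - 28)*(-21110) = -18777*(-21110) = 396382470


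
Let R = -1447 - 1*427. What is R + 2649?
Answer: 775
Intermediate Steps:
R = -1874 (R = -1447 - 427 = -1874)
R + 2649 = -1874 + 2649 = 775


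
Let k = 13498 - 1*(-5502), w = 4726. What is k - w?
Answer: 14274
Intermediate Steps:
k = 19000 (k = 13498 + 5502 = 19000)
k - w = 19000 - 1*4726 = 19000 - 4726 = 14274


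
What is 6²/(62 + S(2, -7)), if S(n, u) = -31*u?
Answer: 4/31 ≈ 0.12903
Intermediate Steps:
6²/(62 + S(2, -7)) = 6²/(62 - 31*(-7)) = 36/(62 + 217) = 36/279 = (1/279)*36 = 4/31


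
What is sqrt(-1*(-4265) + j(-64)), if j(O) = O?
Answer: sqrt(4201) ≈ 64.815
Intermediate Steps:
sqrt(-1*(-4265) + j(-64)) = sqrt(-1*(-4265) - 64) = sqrt(4265 - 64) = sqrt(4201)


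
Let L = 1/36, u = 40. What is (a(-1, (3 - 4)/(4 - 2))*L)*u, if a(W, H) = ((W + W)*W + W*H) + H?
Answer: 20/9 ≈ 2.2222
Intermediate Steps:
a(W, H) = H + 2*W² + H*W (a(W, H) = ((2*W)*W + H*W) + H = (2*W² + H*W) + H = H + 2*W² + H*W)
L = 1/36 ≈ 0.027778
(a(-1, (3 - 4)/(4 - 2))*L)*u = (((3 - 4)/(4 - 2) + 2*(-1)² + ((3 - 4)/(4 - 2))*(-1))*(1/36))*40 = ((-1/2 + 2*1 - 1/2*(-1))*(1/36))*40 = ((-1*½ + 2 - 1*½*(-1))*(1/36))*40 = ((-½ + 2 - ½*(-1))*(1/36))*40 = ((-½ + 2 + ½)*(1/36))*40 = (2*(1/36))*40 = (1/18)*40 = 20/9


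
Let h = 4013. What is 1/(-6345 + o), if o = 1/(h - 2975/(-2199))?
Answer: -8827562/56010878691 ≈ -0.00015760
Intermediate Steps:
o = 2199/8827562 (o = 1/(4013 - 2975/(-2199)) = 1/(4013 - 2975*(-1/2199)) = 1/(4013 + 2975/2199) = 1/(8827562/2199) = 2199/8827562 ≈ 0.00024911)
1/(-6345 + o) = 1/(-6345 + 2199/8827562) = 1/(-56010878691/8827562) = -8827562/56010878691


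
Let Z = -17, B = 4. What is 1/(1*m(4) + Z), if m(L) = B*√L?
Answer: -⅑ ≈ -0.11111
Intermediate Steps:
m(L) = 4*√L
1/(1*m(4) + Z) = 1/(1*(4*√4) - 17) = 1/(1*(4*2) - 17) = 1/(1*8 - 17) = 1/(8 - 17) = 1/(-9) = -⅑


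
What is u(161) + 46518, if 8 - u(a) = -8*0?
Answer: 46526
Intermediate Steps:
u(a) = 8 (u(a) = 8 - (-8)*0 = 8 - 1*0 = 8 + 0 = 8)
u(161) + 46518 = 8 + 46518 = 46526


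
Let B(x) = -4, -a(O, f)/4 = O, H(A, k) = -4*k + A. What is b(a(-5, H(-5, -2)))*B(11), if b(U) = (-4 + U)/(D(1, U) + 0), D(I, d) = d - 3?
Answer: -64/17 ≈ -3.7647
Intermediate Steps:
H(A, k) = A - 4*k
a(O, f) = -4*O
D(I, d) = -3 + d
b(U) = (-4 + U)/(-3 + U) (b(U) = (-4 + U)/((-3 + U) + 0) = (-4 + U)/(-3 + U))
b(a(-5, H(-5, -2)))*B(11) = ((-4 - 4*(-5))/(-3 - 4*(-5)))*(-4) = ((-4 + 20)/(-3 + 20))*(-4) = (16/17)*(-4) = -64/17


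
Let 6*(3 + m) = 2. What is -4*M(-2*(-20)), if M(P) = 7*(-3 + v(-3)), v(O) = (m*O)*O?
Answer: 756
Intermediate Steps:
m = -8/3 (m = -3 + (⅙)*2 = -3 + ⅓ = -8/3 ≈ -2.6667)
v(O) = -8*O²/3 (v(O) = (-8*O/3)*O = -8*O²/3)
M(P) = -189 (M(P) = 7*(-3 - 8/3*(-3)²) = 7*(-3 - 8/3*9) = 7*(-3 - 24) = 7*(-27) = -189)
-4*M(-2*(-20)) = -4*(-189) = 756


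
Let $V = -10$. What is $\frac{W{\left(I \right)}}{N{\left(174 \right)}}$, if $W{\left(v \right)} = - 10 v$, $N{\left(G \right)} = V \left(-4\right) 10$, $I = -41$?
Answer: $\frac{41}{40} \approx 1.025$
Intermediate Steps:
$N{\left(G \right)} = 400$ ($N{\left(G \right)} = \left(-10\right) \left(-4\right) 10 = 40 \cdot 10 = 400$)
$\frac{W{\left(I \right)}}{N{\left(174 \right)}} = \frac{\left(-10\right) \left(-41\right)}{400} = 410 \cdot \frac{1}{400} = \frac{41}{40}$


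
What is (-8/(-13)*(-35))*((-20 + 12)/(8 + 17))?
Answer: 448/65 ≈ 6.8923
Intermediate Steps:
(-8/(-13)*(-35))*((-20 + 12)/(8 + 17)) = (-8*(-1/13)*(-35))*(-8/25) = ((8/13)*(-35))*(-8*1/25) = -280/13*(-8/25) = 448/65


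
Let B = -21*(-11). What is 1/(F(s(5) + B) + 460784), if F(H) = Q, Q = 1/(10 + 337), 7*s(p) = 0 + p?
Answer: 347/159892049 ≈ 2.1702e-6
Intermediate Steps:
B = 231 (B = -1*(-231) = 231)
s(p) = p/7 (s(p) = (0 + p)/7 = p/7)
Q = 1/347 ≈ 0.0028818
F(H) = 1/347
1/(F(s(5) + B) + 460784) = 1/(1/347 + 460784) = 1/(159892049/347) = 347/159892049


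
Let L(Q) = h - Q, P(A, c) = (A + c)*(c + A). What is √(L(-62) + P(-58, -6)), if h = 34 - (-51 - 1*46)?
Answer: √4289 ≈ 65.490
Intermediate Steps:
h = 131 (h = 34 - (-51 - 46) = 34 - 1*(-97) = 34 + 97 = 131)
P(A, c) = (A + c)² (P(A, c) = (A + c)*(A + c) = (A + c)²)
L(Q) = 131 - Q
√(L(-62) + P(-58, -6)) = √((131 - 1*(-62)) + (-58 - 6)²) = √((131 + 62) + (-64)²) = √(193 + 4096) = √4289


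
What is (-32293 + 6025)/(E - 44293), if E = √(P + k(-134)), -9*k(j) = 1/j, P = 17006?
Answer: 1403167159944/2365994528657 + 78804*√2748237758/2365994528657 ≈ 0.59480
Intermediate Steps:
k(j) = -1/(9*j)
E = √2748237758/402 (E = √(17006 - ⅑/(-134)) = √(17006 - ⅑*(-1/134)) = √(17006 + 1/1206) = √(20509237/1206) = √2748237758/402 ≈ 130.41)
(-32293 + 6025)/(E - 44293) = (-32293 + 6025)/(√2748237758/402 - 44293) = -26268/(-44293 + √2748237758/402)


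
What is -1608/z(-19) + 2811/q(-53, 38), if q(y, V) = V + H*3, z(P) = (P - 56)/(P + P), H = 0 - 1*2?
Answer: -581501/800 ≈ -726.88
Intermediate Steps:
H = -2 (H = 0 - 2 = -2)
z(P) = (-56 + P)/(2*P) (z(P) = (-56 + P)/((2*P)) = (-56 + P)*(1/(2*P)) = (-56 + P)/(2*P))
q(y, V) = -6 + V (q(y, V) = V - 2*3 = V - 6 = -6 + V)
-1608/z(-19) + 2811/q(-53, 38) = -1608*(-38/(-56 - 19)) + 2811/(-6 + 38) = -1608/((1/2)*(-1/19)*(-75)) + 2811/32 = -1608/75/38 + 2811*(1/32) = -1608*38/75 + 2811/32 = -20368/25 + 2811/32 = -581501/800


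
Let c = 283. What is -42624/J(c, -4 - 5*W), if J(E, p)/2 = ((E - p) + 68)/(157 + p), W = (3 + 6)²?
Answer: 671328/95 ≈ 7066.6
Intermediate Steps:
W = 81 (W = 9² = 81)
J(E, p) = 2*(68 + E - p)/(157 + p) (J(E, p) = 2*(((E - p) + 68)/(157 + p)) = 2*((68 + E - p)/(157 + p)) = 2*(68 + E - p)/(157 + p))
-42624/J(c, -4 - 5*W) = -42624*(157 + (-4 - 5*81))/(2*(68 + 283 - (-4 - 5*81))) = -42624*(157 + (-4 - 405))/(2*(68 + 283 - (-4 - 405))) = -42624*(157 - 409)/(2*(68 + 283 - 1*(-409))) = -42624*(-126/(68 + 283 + 409)) = -42624/(2*(-1/252)*760) = -42624/(-380/63) = -42624*(-63/380) = 671328/95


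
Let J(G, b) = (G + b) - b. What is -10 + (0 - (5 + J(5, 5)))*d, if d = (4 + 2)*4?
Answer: -250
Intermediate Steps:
J(G, b) = G
d = 24 (d = 6*4 = 24)
-10 + (0 - (5 + J(5, 5)))*d = -10 + (0 - (5 + 5))*24 = -10 + (0 - 1*10)*24 = -10 + (0 - 10)*24 = -10 - 10*24 = -10 - 240 = -250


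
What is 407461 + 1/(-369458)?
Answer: 150539726137/369458 ≈ 4.0746e+5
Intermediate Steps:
407461 + 1/(-369458) = 407461 - 1/369458 = 150539726137/369458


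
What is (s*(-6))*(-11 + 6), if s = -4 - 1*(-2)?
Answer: -60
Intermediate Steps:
s = -2 (s = -4 + 2 = -2)
(s*(-6))*(-11 + 6) = (-2*(-6))*(-11 + 6) = 12*(-5) = -60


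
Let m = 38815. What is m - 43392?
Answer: -4577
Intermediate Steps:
m - 43392 = 38815 - 43392 = -4577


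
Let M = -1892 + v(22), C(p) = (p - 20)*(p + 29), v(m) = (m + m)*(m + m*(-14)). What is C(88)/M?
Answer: -1989/3619 ≈ -0.54960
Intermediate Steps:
v(m) = -26*m**2 (v(m) = (2*m)*(m - 14*m) = (2*m)*(-13*m) = -26*m**2)
C(p) = (-20 + p)*(29 + p)
M = -14476 (M = -1892 - 26*22**2 = -1892 - 26*484 = -1892 - 12584 = -14476)
C(88)/M = (-580 + 88**2 + 9*88)/(-14476) = (-580 + 7744 + 792)*(-1/14476) = 7956*(-1/14476) = -1989/3619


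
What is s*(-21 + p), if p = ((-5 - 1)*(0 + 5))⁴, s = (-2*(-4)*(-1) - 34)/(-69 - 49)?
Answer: 17009559/59 ≈ 2.8830e+5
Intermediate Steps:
s = 21/59 (s = (8*(-1) - 34)/(-118) = (-8 - 34)*(-1/118) = -42*(-1/118) = 21/59 ≈ 0.35593)
p = 810000 (p = (-6*5)⁴ = (-30)⁴ = 810000)
s*(-21 + p) = 21*(-21 + 810000)/59 = (21/59)*809979 = 17009559/59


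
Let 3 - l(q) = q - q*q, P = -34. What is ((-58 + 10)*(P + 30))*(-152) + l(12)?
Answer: -29049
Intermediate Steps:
l(q) = 3 + q² - q (l(q) = 3 - (q - q*q) = 3 - (q - q²) = 3 + (q² - q) = 3 + q² - q)
((-58 + 10)*(P + 30))*(-152) + l(12) = ((-58 + 10)*(-34 + 30))*(-152) + (3 + 12² - 1*12) = -48*(-4)*(-152) + (3 + 144 - 12) = 192*(-152) + 135 = -29184 + 135 = -29049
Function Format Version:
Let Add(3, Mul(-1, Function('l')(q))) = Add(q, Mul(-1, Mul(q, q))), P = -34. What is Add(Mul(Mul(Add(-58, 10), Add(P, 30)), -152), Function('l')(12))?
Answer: -29049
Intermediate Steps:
Function('l')(q) = Add(3, Pow(q, 2), Mul(-1, q)) (Function('l')(q) = Add(3, Mul(-1, Add(q, Mul(-1, Mul(q, q))))) = Add(3, Mul(-1, Add(q, Mul(-1, Pow(q, 2))))) = Add(3, Add(Pow(q, 2), Mul(-1, q))) = Add(3, Pow(q, 2), Mul(-1, q)))
Add(Mul(Mul(Add(-58, 10), Add(P, 30)), -152), Function('l')(12)) = Add(Mul(Mul(Add(-58, 10), Add(-34, 30)), -152), Add(3, Pow(12, 2), Mul(-1, 12))) = Add(Mul(Mul(-48, -4), -152), Add(3, 144, -12)) = Add(Mul(192, -152), 135) = Add(-29184, 135) = -29049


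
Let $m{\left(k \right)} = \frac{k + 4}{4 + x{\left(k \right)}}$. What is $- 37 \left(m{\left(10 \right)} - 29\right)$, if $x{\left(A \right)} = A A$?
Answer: $\frac{55537}{52} \approx 1068.0$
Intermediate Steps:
$x{\left(A \right)} = A^{2}$
$m{\left(k \right)} = \frac{4 + k}{4 + k^{2}}$ ($m{\left(k \right)} = \frac{k + 4}{4 + k^{2}} = \frac{4 + k}{4 + k^{2}}$)
$- 37 \left(m{\left(10 \right)} - 29\right) = - 37 \left(\frac{4 + 10}{4 + 10^{2}} - 29\right) = - 37 \left(\frac{1}{4 + 100} \cdot 14 - 29\right) = - 37 \left(\frac{1}{104} \cdot 14 - 29\right) = - 37 \left(\frac{7}{52} - 29\right) = \left(-37\right) \left(- \frac{1501}{52}\right) = \frac{55537}{52}$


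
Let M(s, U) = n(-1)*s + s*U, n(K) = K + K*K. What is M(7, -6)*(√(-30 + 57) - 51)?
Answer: 2142 - 126*√3 ≈ 1923.8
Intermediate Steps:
n(K) = K + K²
M(s, U) = U*s (M(s, U) = (-(1 - 1))*s + s*U = (-1*0)*s + U*s = 0*s + U*s = 0 + U*s = U*s)
M(7, -6)*(√(-30 + 57) - 51) = (-6*7)*(√(-30 + 57) - 51) = -42*(√27 - 51) = -42*(3*√3 - 51) = -42*(-51 + 3*√3) = 2142 - 126*√3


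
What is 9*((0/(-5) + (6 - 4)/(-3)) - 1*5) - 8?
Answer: -59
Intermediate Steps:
9*((0/(-5) + (6 - 4)/(-3)) - 1*5) - 8 = 9*((0*(-⅕) + 2*(-⅓)) - 5) - 8 = 9*((0 - ⅔) - 5) - 8 = 9*(-⅔ - 5) - 8 = 9*(-17/3) - 8 = -51 - 8 = -59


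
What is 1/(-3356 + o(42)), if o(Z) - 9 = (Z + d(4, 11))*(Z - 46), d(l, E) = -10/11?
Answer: -11/38625 ≈ -0.00028479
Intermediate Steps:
d(l, E) = -10/11 (d(l, E) = -10*1/11 = -10/11)
o(Z) = 9 + (-46 + Z)*(-10/11 + Z) (o(Z) = 9 + (Z - 10/11)*(Z - 46) = 9 + (-10/11 + Z)*(-46 + Z) = 9 + (-46 + Z)*(-10/11 + Z))
1/(-3356 + o(42)) = 1/(-3356 + (559/11 + 42**2 - 516/11*42)) = 1/(-3356 + (559/11 + 1764 - 21672/11)) = 1/(-3356 - 1709/11) = 1/(-38625/11) = -11/38625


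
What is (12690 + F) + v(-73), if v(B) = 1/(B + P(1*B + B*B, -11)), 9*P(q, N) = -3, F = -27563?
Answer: -3272063/220 ≈ -14873.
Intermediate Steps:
P(q, N) = -⅓ (P(q, N) = (⅑)*(-3) = -⅓)
v(B) = 1/(-⅓ + B) (v(B) = 1/(B - ⅓) = 1/(-⅓ + B))
(12690 + F) + v(-73) = (12690 - 27563) + 3/(-1 + 3*(-73)) = -14873 + 3/(-1 - 219) = -14873 + 3/(-220) = -14873 + 3*(-1/220) = -14873 - 3/220 = -3272063/220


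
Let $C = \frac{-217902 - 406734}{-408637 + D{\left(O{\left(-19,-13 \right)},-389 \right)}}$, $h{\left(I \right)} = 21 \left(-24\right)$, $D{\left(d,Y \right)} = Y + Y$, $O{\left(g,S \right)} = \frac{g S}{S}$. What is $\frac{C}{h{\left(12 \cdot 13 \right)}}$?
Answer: $- \frac{17351}{5731810} \approx -0.0030271$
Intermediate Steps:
$O{\left(g,S \right)} = g$ ($O{\left(g,S \right)} = \frac{S g}{S} = g$)
$D{\left(d,Y \right)} = 2 Y$
$h{\left(I \right)} = -504$
$C = \frac{624636}{409415}$ ($C = \frac{-217902 - 406734}{-408637 + 2 \left(-389\right)} = - \frac{624636}{-408637 - 778} = - \frac{624636}{-409415} = \left(-624636\right) \left(- \frac{1}{409415}\right) = \frac{624636}{409415} \approx 1.5257$)
$\frac{C}{h{\left(12 \cdot 13 \right)}} = \frac{624636}{409415 \left(-504\right)} = \frac{624636}{409415} \left(- \frac{1}{504}\right) = - \frac{17351}{5731810}$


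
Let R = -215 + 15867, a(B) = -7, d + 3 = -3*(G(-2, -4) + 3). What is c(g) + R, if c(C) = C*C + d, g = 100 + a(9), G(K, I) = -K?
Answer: 24283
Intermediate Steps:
d = -18 (d = -3 - 3*(-1*(-2) + 3) = -3 - 3*(2 + 3) = -3 - 3*5 = -3 - 15 = -18)
R = 15652
g = 93 (g = 100 - 7 = 93)
c(C) = -18 + C**2 (c(C) = C*C - 18 = C**2 - 18 = -18 + C**2)
c(g) + R = (-18 + 93**2) + 15652 = (-18 + 8649) + 15652 = 8631 + 15652 = 24283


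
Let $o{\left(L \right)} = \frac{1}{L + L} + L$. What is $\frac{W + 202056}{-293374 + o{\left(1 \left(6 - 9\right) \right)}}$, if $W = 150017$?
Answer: $- \frac{2112438}{1760263} \approx -1.2001$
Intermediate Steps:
$o{\left(L \right)} = L + \frac{1}{2 L}$ ($o{\left(L \right)} = \frac{1}{2 L} + L = L + \frac{1}{2 L}$)
$\frac{W + 202056}{-293374 + o{\left(1 \left(6 - 9\right) \right)}} = \frac{150017 + 202056}{-293374 + \left(1 \left(6 - 9\right) + \frac{1}{2 \cdot 1 \left(6 - 9\right)}\right)} = \frac{352073}{-293374 + \left(1 \left(-3\right) + \frac{1}{2 \cdot 1 \left(-3\right)}\right)} = \frac{352073}{-293374 - \left(3 - \frac{1}{2 \left(-3\right)}\right)} = \frac{352073}{-293374 + \left(-3 + \frac{1}{2} \left(- \frac{1}{3}\right)\right)} = \frac{352073}{-293374 - \frac{19}{6}} = \frac{352073}{- \frac{1760263}{6}} = 352073 \left(- \frac{6}{1760263}\right) = - \frac{2112438}{1760263}$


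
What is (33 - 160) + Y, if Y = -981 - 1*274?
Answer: -1382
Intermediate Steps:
Y = -1255 (Y = -981 - 274 = -1255)
(33 - 160) + Y = (33 - 160) - 1255 = -127 - 1255 = -1382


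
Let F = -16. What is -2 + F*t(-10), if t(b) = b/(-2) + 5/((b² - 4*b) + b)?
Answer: -1074/13 ≈ -82.615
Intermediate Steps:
t(b) = 5/(b² - 3*b) - b/2 (t(b) = b*(-½) + 5/(b² - 3*b) = -b/2 + 5/(b² - 3*b) = 5/(b² - 3*b) - b/2)
-2 + F*t(-10) = -2 - 8*(10 - 1*(-10)³ + 3*(-10)²)/((-10)*(-3 - 10)) = -2 - 8*(-1)*(10 - 1*(-1000) + 3*100)/(10*(-13)) = -2 - 8*(-1)*(-1)*(10 + 1000 + 300)/(10*13) = -2 - 8*(-1)*(-1)*1310/(10*13) = -2 - 16*131/26 = -2 - 1048/13 = -1074/13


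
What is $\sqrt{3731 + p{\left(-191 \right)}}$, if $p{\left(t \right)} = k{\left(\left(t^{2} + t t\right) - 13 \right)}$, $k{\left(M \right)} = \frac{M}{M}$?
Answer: $2 \sqrt{933} \approx 61.09$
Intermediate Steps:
$k{\left(M \right)} = 1$
$p{\left(t \right)} = 1$
$\sqrt{3731 + p{\left(-191 \right)}} = \sqrt{3731 + 1} = \sqrt{3732} = 2 \sqrt{933}$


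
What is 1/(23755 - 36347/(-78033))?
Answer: 4107/97563698 ≈ 4.2096e-5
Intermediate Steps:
1/(23755 - 36347/(-78033)) = 1/(23755 - 36347*(-1/78033)) = 1/(23755 + 1913/4107) = 1/(97563698/4107) = 4107/97563698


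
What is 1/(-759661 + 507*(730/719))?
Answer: -719/545826149 ≈ -1.3173e-6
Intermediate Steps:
1/(-759661 + 507*(730/719)) = 1/(-759661 + 370110/719) = 1/(-545826149/719) = -719/545826149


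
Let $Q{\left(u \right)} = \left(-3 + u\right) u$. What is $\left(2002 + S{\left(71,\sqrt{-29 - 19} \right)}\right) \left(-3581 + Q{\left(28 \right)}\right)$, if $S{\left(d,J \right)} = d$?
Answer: $-5972313$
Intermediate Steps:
$Q{\left(u \right)} = u \left(-3 + u\right)$
$\left(2002 + S{\left(71,\sqrt{-29 - 19} \right)}\right) \left(-3581 + Q{\left(28 \right)}\right) = \left(2002 + 71\right) \left(-3581 + 28 \left(-3 + 28\right)\right) = 2073 \left(-3581 + 28 \cdot 25\right) = 2073 \left(-3581 + 700\right) = 2073 \left(-2881\right) = -5972313$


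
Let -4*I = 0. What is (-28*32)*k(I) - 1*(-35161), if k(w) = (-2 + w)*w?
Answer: 35161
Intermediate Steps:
I = 0 (I = -¼*0 = 0)
k(w) = w*(-2 + w)
(-28*32)*k(I) - 1*(-35161) = (-28*32)*(0*(-2 + 0)) - 1*(-35161) = -0*(-2) + 35161 = -896*0 + 35161 = 0 + 35161 = 35161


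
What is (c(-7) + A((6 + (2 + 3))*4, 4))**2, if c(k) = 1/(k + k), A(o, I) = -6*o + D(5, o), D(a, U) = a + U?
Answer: 9066121/196 ≈ 46256.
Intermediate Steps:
D(a, U) = U + a
A(o, I) = 5 - 5*o (A(o, I) = -6*o + (o + 5) = -6*o + (5 + o) = 5 - 5*o)
c(k) = 1/(2*k)
(c(-7) + A((6 + (2 + 3))*4, 4))**2 = ((1/2)/(-7) + (5 - 5*(6 + (2 + 3))*4))**2 = ((1/2)*(-1/7) + (5 - 5*(6 + 5)*4))**2 = (-1/14 + (5 - 55*4))**2 = (-1/14 + (5 - 5*44))**2 = (-1/14 + (5 - 220))**2 = (-1/14 - 215)**2 = (-3011/14)**2 = 9066121/196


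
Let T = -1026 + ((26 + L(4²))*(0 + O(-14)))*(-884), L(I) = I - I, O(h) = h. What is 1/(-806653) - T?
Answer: -258733949751/806653 ≈ -3.2075e+5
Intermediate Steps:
L(I) = 0
T = 320750 (T = -1026 + ((26 + 0)*(0 - 14))*(-884) = -1026 + (26*(-14))*(-884) = -1026 - 364*(-884) = -1026 + 321776 = 320750)
1/(-806653) - T = 1/(-806653) - 1*320750 = -1/806653 - 320750 = -258733949751/806653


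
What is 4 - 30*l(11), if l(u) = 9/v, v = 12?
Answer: -37/2 ≈ -18.500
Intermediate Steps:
l(u) = ¾ (l(u) = 9/12 = 9*(1/12) = ¾)
4 - 30*l(11) = 4 - 30*¾ = 4 - 45/2 = -37/2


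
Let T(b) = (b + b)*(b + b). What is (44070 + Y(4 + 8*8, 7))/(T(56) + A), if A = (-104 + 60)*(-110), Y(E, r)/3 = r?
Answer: 44091/17384 ≈ 2.5363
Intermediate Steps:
Y(E, r) = 3*r
T(b) = 4*b² (T(b) = (2*b)*(2*b) = 4*b²)
A = 4840 (A = -44*(-110) = 4840)
(44070 + Y(4 + 8*8, 7))/(T(56) + A) = (44070 + 3*7)/(4*56² + 4840) = (44070 + 21)/(4*3136 + 4840) = 44091/(12544 + 4840) = 44091/17384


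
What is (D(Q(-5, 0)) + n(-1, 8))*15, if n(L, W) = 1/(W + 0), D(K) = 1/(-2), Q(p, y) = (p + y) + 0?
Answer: -45/8 ≈ -5.6250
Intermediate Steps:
Q(p, y) = p + y
D(K) = -½
n(L, W) = 1/W
(D(Q(-5, 0)) + n(-1, 8))*15 = (-½ + 1/8)*15 = (-½ + ⅛)*15 = -3/8*15 = -45/8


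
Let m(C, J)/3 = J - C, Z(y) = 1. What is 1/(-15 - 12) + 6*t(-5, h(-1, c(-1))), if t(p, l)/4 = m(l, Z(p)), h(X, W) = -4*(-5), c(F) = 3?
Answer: -36937/27 ≈ -1368.0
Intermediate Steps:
m(C, J) = -3*C + 3*J (m(C, J) = 3*(J - C) = -3*C + 3*J)
h(X, W) = 20
t(p, l) = 12 - 12*l (t(p, l) = 4*(-3*l + 3*1) = 4*(-3*l + 3) = 4*(3 - 3*l) = 12 - 12*l)
1/(-15 - 12) + 6*t(-5, h(-1, c(-1))) = 1/(-15 - 12) + 6*(12 - 12*20) = 1/(-27) + 6*(12 - 240) = -1/27 + 6*(-228) = -1/27 - 1368 = -36937/27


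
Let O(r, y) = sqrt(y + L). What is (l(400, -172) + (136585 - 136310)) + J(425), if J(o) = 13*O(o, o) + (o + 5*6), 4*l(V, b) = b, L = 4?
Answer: 687 + 13*sqrt(429) ≈ 956.26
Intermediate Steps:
l(V, b) = b/4
O(r, y) = sqrt(4 + y) (O(r, y) = sqrt(y + 4) = sqrt(4 + y))
J(o) = 30 + o + 13*sqrt(4 + o) (J(o) = 13*sqrt(4 + o) + (o + 5*6) = 13*sqrt(4 + o) + (o + 30) = 13*sqrt(4 + o) + (30 + o) = 30 + o + 13*sqrt(4 + o))
(l(400, -172) + (136585 - 136310)) + J(425) = ((1/4)*(-172) + (136585 - 136310)) + (30 + 425 + 13*sqrt(4 + 425)) = (-43 + 275) + (30 + 425 + 13*sqrt(429)) = 232 + (455 + 13*sqrt(429)) = 687 + 13*sqrt(429)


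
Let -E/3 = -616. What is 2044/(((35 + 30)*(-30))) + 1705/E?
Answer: -6857/54600 ≈ -0.12559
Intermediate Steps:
E = 1848 (E = -3*(-616) = 1848)
2044/(((35 + 30)*(-30))) + 1705/E = 2044/(((35 + 30)*(-30))) + 1705/1848 = 2044/((65*(-30))) + 1705*(1/1848) = 2044/(-1950) + 155/168 = 2044*(-1/1950) + 155/168 = -1022/975 + 155/168 = -6857/54600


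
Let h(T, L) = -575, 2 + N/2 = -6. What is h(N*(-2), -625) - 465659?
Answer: -466234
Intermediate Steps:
N = -16 (N = -4 + 2*(-6) = -4 - 12 = -16)
h(N*(-2), -625) - 465659 = -575 - 465659 = -466234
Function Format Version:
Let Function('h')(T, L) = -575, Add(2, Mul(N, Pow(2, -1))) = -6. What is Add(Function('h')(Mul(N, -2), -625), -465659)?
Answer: -466234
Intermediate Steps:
N = -16 (N = Add(-4, Mul(2, -6)) = Add(-4, -12) = -16)
Add(Function('h')(Mul(N, -2), -625), -465659) = Add(-575, -465659) = -466234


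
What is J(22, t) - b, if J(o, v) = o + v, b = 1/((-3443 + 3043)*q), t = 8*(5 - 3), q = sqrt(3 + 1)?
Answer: 30401/800 ≈ 38.001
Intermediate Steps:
q = 2 (q = sqrt(4) = 2)
t = 16 (t = 8*2 = 16)
b = -1/800 (b = 1/((-3443 + 3043)*2) = (1/2)/(-400) = -1/400*1/2 = -1/800 ≈ -0.0012500)
J(22, t) - b = (22 + 16) - 1*(-1/800) = 38 + 1/800 = 30401/800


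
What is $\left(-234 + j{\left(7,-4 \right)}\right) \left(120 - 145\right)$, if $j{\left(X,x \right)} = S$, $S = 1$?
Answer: $5825$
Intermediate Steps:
$j{\left(X,x \right)} = 1$
$\left(-234 + j{\left(7,-4 \right)}\right) \left(120 - 145\right) = \left(-234 + 1\right) \left(120 - 145\right) = \left(-233\right) \left(-25\right) = 5825$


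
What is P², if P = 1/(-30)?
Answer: 1/900 ≈ 0.0011111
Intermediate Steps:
P = -1/30 ≈ -0.033333
P² = (-1/30)² = 1/900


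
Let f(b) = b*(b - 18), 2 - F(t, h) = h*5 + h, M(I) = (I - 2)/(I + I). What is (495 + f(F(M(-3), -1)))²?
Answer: 172225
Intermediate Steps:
M(I) = (-2 + I)/(2*I) (M(I) = (-2 + I)/((2*I)) = (-2 + I)*(1/(2*I)) = (-2 + I)/(2*I))
F(t, h) = 2 - 6*h (F(t, h) = 2 - (h*5 + h) = 2 - (5*h + h) = 2 - 6*h)
f(b) = b*(-18 + b)
(495 + f(F(M(-3), -1)))² = (495 + (2 - 6*(-1))*(-18 + (2 - 6*(-1))))² = (495 + (2 + 6)*(-18 + (2 + 6)))² = (495 + 8*(-18 + 8))² = (495 + 8*(-10))² = (495 - 80)² = 415² = 172225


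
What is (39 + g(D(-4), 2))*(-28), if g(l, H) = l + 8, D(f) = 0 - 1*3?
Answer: -1232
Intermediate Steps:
D(f) = -3 (D(f) = 0 - 3 = -3)
g(l, H) = 8 + l
(39 + g(D(-4), 2))*(-28) = (39 + (8 - 3))*(-28) = (39 + 5)*(-28) = 44*(-28) = -1232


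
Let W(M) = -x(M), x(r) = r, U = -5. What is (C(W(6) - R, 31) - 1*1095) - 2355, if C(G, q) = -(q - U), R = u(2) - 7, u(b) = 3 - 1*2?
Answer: -3486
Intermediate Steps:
u(b) = 1 (u(b) = 3 - 2 = 1)
W(M) = -M
R = -6 (R = 1 - 7 = -6)
C(G, q) = -5 - q (C(G, q) = -(q - 1*(-5)) = -(q + 5) = -(5 + q) = -5 - q)
(C(W(6) - R, 31) - 1*1095) - 2355 = ((-5 - 1*31) - 1*1095) - 2355 = ((-5 - 31) - 1095) - 2355 = (-36 - 1095) - 2355 = -1131 - 2355 = -3486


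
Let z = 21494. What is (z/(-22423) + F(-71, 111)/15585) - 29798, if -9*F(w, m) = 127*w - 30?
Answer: -93722352101839/3145162095 ≈ -29799.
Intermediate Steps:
F(w, m) = 10/3 - 127*w/9 (F(w, m) = -(127*w - 30)/9 = -(-30 + 127*w)/9 = 10/3 - 127*w/9)
(z/(-22423) + F(-71, 111)/15585) - 29798 = (21494/(-22423) + (10/3 - 127/9*(-71))/15585) - 29798 = (21494*(-1/22423) + (10/3 + 9017/9)*(1/15585)) - 29798 = (-21494/22423 + (9047/9)*(1/15585)) - 29798 = (-21494/22423 + 9047/140265) - 29798 = -2811995029/3145162095 - 29798 = -93722352101839/3145162095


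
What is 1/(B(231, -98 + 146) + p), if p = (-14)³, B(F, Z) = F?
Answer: -1/2513 ≈ -0.00039793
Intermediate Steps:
p = -2744
1/(B(231, -98 + 146) + p) = 1/(231 - 2744) = 1/(-2513) = -1/2513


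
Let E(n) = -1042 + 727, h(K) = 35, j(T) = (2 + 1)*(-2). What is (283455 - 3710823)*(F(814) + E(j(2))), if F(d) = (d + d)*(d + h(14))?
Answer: -4736132462376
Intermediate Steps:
j(T) = -6 (j(T) = 3*(-2) = -6)
E(n) = -315
F(d) = 2*d*(35 + d) (F(d) = (d + d)*(d + 35) = (2*d)*(35 + d) = 2*d*(35 + d))
(283455 - 3710823)*(F(814) + E(j(2))) = (283455 - 3710823)*(2*814*(35 + 814) - 315) = -3427368*(2*814*849 - 315) = -3427368*(1382172 - 315) = -3427368*1381857 = -4736132462376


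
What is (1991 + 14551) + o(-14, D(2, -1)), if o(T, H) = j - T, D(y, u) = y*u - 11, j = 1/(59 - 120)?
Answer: 1009915/61 ≈ 16556.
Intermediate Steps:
j = -1/61 (j = 1/(-61) = -1/61 ≈ -0.016393)
D(y, u) = -11 + u*y (D(y, u) = u*y - 11 = -11 + u*y)
o(T, H) = -1/61 - T
(1991 + 14551) + o(-14, D(2, -1)) = (1991 + 14551) + (-1/61 - 1*(-14)) = 16542 + (-1/61 + 14) = 16542 + 853/61 = 1009915/61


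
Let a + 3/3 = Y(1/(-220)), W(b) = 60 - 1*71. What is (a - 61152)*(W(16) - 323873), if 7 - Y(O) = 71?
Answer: 19827206828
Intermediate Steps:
W(b) = -11 (W(b) = 60 - 71 = -11)
Y(O) = -64 (Y(O) = 7 - 1*71 = 7 - 71 = -64)
a = -65 (a = -1 - 64 = -65)
(a - 61152)*(W(16) - 323873) = (-65 - 61152)*(-11 - 323873) = -61217*(-323884) = 19827206828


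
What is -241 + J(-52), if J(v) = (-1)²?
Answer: -240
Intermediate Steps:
J(v) = 1
-241 + J(-52) = -241 + 1 = -240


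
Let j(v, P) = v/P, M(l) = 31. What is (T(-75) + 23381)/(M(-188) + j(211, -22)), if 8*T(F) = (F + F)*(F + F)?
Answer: 576257/471 ≈ 1223.5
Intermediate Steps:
T(F) = F**2/2 (T(F) = ((F + F)*(F + F))/8 = ((2*F)*(2*F))/8 = (4*F**2)/8 = F**2/2)
(T(-75) + 23381)/(M(-188) + j(211, -22)) = ((1/2)*(-75)**2 + 23381)/(31 + 211/(-22)) = ((1/2)*5625 + 23381)/(31 + 211*(-1/22)) = (5625/2 + 23381)/(31 - 211/22) = 52387/(2*(471/22)) = (52387/2)*(22/471) = 576257/471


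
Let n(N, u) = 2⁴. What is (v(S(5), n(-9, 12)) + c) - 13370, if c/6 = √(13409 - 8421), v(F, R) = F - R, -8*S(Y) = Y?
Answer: -107093/8 + 12*√1247 ≈ -12963.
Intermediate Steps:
S(Y) = -Y/8
n(N, u) = 16
c = 12*√1247 (c = 6*√(13409 - 8421) = 6*√4988 = 6*(2*√1247) = 12*√1247 ≈ 423.75)
(v(S(5), n(-9, 12)) + c) - 13370 = ((-⅛*5 - 1*16) + 12*√1247) - 13370 = ((-5/8 - 16) + 12*√1247) - 13370 = (-133/8 + 12*√1247) - 13370 = -107093/8 + 12*√1247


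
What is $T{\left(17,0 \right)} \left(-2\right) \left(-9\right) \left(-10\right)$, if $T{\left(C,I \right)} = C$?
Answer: $-3060$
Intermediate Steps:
$T{\left(17,0 \right)} \left(-2\right) \left(-9\right) \left(-10\right) = 17 \left(-2\right) \left(-9\right) \left(-10\right) = 17 \cdot 18 \left(-10\right) = 17 \left(-180\right) = -3060$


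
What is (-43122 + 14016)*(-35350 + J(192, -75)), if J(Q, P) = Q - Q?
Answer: 1028897100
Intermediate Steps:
J(Q, P) = 0
(-43122 + 14016)*(-35350 + J(192, -75)) = (-43122 + 14016)*(-35350 + 0) = -29106*(-35350) = 1028897100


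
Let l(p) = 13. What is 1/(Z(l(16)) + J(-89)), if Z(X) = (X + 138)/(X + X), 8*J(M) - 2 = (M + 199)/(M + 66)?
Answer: 598/3265 ≈ 0.18315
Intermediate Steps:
J(M) = ¼ + (199 + M)/(8*(66 + M)) (J(M) = ¼ + ((M + 199)/(M + 66))/8 = ¼ + ((199 + M)/(66 + M))/8 = ¼ + (199 + M)/(8*(66 + M)))
Z(X) = (138 + X)/(2*X) (Z(X) = (138 + X)/((2*X)) = (138 + X)*(1/(2*X)) = (138 + X)/(2*X))
1/(Z(l(16)) + J(-89)) = 1/((½)*(138 + 13)/13 + (331 + 3*(-89))/(8*(66 - 89))) = 1/((½)*(1/13)*151 + (⅛)*(331 - 267)/(-23)) = 1/(151/26 + (⅛)*(-1/23)*64) = 1/(151/26 - 8/23) = 1/(3265/598) = 598/3265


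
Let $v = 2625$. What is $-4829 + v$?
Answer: $-2204$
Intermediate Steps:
$-4829 + v = -4829 + 2625 = -2204$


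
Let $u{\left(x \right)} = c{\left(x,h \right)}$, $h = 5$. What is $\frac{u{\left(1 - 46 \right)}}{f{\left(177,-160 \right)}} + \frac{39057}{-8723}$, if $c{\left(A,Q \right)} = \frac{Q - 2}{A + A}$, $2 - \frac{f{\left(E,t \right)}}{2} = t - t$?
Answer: $- \frac{4695563}{1046760} \approx -4.4858$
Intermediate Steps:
$f{\left(E,t \right)} = 4$ ($f{\left(E,t \right)} = 4 - 2 \left(t - t\right) = 4 - 0 = 4 + 0 = 4$)
$c{\left(A,Q \right)} = \frac{-2 + Q}{2 A}$
$u{\left(x \right)} = \frac{3}{2 x}$ ($u{\left(x \right)} = \frac{-2 + 5}{2 x} = \frac{1}{2} \frac{1}{x} 3 = \frac{3}{2 x}$)
$\frac{u{\left(1 - 46 \right)}}{f{\left(177,-160 \right)}} + \frac{39057}{-8723} = \frac{\frac{3}{2} \frac{1}{1 - 46}}{4} + \frac{39057}{-8723} = \frac{3}{2 \left(-45\right)} \frac{1}{4} + 39057 \left(- \frac{1}{8723}\right) = \frac{3}{2} \left(- \frac{1}{45}\right) \frac{1}{4} - \frac{39057}{8723} = \left(- \frac{1}{30}\right) \frac{1}{4} - \frac{39057}{8723} = - \frac{1}{120} - \frac{39057}{8723} = - \frac{4695563}{1046760}$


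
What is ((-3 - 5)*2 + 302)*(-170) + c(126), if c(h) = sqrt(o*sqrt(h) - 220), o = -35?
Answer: -48620 + I*sqrt(220 + 105*sqrt(14)) ≈ -48620.0 + 24.756*I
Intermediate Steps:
c(h) = sqrt(-220 - 35*sqrt(h)) (c(h) = sqrt(-35*sqrt(h) - 220) = sqrt(-220 - 35*sqrt(h)))
((-3 - 5)*2 + 302)*(-170) + c(126) = ((-3 - 5)*2 + 302)*(-170) + sqrt(-220 - 105*sqrt(14)) = (-8*2 + 302)*(-170) + sqrt(-220 - 105*sqrt(14)) = (-16 + 302)*(-170) + sqrt(-220 - 105*sqrt(14)) = 286*(-170) + sqrt(-220 - 105*sqrt(14)) = -48620 + sqrt(-220 - 105*sqrt(14))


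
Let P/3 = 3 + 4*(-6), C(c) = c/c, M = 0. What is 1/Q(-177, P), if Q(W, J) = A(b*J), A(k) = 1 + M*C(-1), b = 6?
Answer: 1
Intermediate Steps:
C(c) = 1
P = -63 (P = 3*(3 + 4*(-6)) = 3*(3 - 24) = 3*(-21) = -63)
A(k) = 1 (A(k) = 1 + 0*1 = 1 + 0 = 1)
Q(W, J) = 1
1/Q(-177, P) = 1/1 = 1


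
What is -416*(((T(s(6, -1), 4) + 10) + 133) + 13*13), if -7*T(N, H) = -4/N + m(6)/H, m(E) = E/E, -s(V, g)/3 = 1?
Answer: -2723656/21 ≈ -1.2970e+5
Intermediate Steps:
s(V, g) = -3 (s(V, g) = -3*1 = -3)
m(E) = 1
T(N, H) = -1/(7*H) + 4/(7*N) (T(N, H) = -(-4/N + 1/H)/7 = -(1/H - 4/N)/7 = -1/(7*H) + 4/(7*N))
-416*(((T(s(6, -1), 4) + 10) + 133) + 13*13) = -416*((((⅐)*(-1*(-3) + 4*4)/(4*(-3)) + 10) + 133) + 13*13) = -416*((((⅐)*(¼)*(-⅓)*(3 + 16) + 10) + 133) + 169) = -416*((((⅐)*(¼)*(-⅓)*19 + 10) + 133) + 169) = -416*(((-19/84 + 10) + 133) + 169) = -416*((821/84 + 133) + 169) = -416*(11993/84 + 169) = -416*26189/84 = -2723656/21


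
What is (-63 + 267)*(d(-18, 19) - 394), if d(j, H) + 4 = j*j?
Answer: -15096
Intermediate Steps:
d(j, H) = -4 + j² (d(j, H) = -4 + j*j = -4 + j²)
(-63 + 267)*(d(-18, 19) - 394) = (-63 + 267)*((-4 + (-18)²) - 394) = 204*((-4 + 324) - 394) = 204*(320 - 394) = 204*(-74) = -15096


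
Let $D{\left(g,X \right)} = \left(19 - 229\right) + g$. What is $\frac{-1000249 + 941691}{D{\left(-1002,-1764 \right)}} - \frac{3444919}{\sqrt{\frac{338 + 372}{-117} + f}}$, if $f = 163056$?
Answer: $\frac{29279}{606} - \frac{10334757 \sqrt{247998946}}{19076842} \approx -8483.0$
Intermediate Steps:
$D{\left(g,X \right)} = -210 + g$
$\frac{-1000249 + 941691}{D{\left(-1002,-1764 \right)}} - \frac{3444919}{\sqrt{\frac{338 + 372}{-117} + f}} = \frac{-1000249 + 941691}{-210 - 1002} - \frac{3444919}{\sqrt{\frac{338 + 372}{-117} + 163056}} = - \frac{58558}{-1212} - \frac{3444919}{\sqrt{\left(- \frac{1}{117}\right) 710 + 163056}} = \left(-58558\right) \left(- \frac{1}{1212}\right) - \frac{3444919}{\sqrt{- \frac{710}{117} + 163056}} = \frac{29279}{606} - \frac{3444919}{\sqrt{\frac{19076842}{117}}} = \frac{29279}{606} - \frac{3444919}{\frac{1}{39} \sqrt{247998946}} = \frac{29279}{606} - 3444919 \frac{3 \sqrt{247998946}}{19076842} = \frac{29279}{606} - \frac{10334757 \sqrt{247998946}}{19076842}$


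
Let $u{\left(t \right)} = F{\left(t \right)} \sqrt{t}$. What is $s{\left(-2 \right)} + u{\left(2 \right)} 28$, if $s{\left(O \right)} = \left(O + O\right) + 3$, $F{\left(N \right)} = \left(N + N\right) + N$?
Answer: $-1 + 168 \sqrt{2} \approx 236.59$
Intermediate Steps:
$F{\left(N \right)} = 3 N$ ($F{\left(N \right)} = 2 N + N = 3 N$)
$s{\left(O \right)} = 3 + 2 O$ ($s{\left(O \right)} = 2 O + 3 = 3 + 2 O$)
$u{\left(t \right)} = 3 t^{\frac{3}{2}}$ ($u{\left(t \right)} = 3 t \sqrt{t} = 3 t^{\frac{3}{2}}$)
$s{\left(-2 \right)} + u{\left(2 \right)} 28 = \left(3 + 2 \left(-2\right)\right) + 3 \cdot 2^{\frac{3}{2}} \cdot 28 = \left(3 - 4\right) + 3 \cdot 2 \sqrt{2} \cdot 28 = -1 + 6 \sqrt{2} \cdot 28 = -1 + 168 \sqrt{2}$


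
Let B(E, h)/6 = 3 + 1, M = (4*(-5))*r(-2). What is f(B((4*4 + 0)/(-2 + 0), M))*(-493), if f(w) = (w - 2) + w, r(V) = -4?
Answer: -22678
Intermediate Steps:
M = 80 (M = (4*(-5))*(-4) = -20*(-4) = 80)
B(E, h) = 24 (B(E, h) = 6*(3 + 1) = 6*4 = 24)
f(w) = -2 + 2*w (f(w) = (-2 + w) + w = -2 + 2*w)
f(B((4*4 + 0)/(-2 + 0), M))*(-493) = (-2 + 2*24)*(-493) = (-2 + 48)*(-493) = 46*(-493) = -22678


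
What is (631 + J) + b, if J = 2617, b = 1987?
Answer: 5235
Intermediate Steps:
(631 + J) + b = (631 + 2617) + 1987 = 3248 + 1987 = 5235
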